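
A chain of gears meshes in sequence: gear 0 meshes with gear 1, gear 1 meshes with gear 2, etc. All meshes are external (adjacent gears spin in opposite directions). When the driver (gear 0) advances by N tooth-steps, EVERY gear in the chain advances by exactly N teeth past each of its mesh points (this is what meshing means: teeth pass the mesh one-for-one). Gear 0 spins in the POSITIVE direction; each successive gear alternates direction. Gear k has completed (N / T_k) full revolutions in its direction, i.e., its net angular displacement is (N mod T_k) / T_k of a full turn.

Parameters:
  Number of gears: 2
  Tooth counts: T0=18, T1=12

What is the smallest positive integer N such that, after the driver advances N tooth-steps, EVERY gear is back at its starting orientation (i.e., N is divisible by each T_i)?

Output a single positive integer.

Answer: 36

Derivation:
Gear k returns to start when N is a multiple of T_k.
All gears at start simultaneously when N is a common multiple of [18, 12]; the smallest such N is lcm(18, 12).
Start: lcm = T0 = 18
Fold in T1=12: gcd(18, 12) = 6; lcm(18, 12) = 18 * 12 / 6 = 216 / 6 = 36
Full cycle length = 36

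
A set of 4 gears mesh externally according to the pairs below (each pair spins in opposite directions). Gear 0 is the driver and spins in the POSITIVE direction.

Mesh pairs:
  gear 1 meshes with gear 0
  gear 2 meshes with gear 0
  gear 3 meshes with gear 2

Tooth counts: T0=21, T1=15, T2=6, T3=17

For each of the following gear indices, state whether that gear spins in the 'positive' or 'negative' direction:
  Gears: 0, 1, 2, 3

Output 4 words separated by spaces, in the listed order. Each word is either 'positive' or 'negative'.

Answer: positive negative negative positive

Derivation:
Gear 0 (driver): positive (depth 0)
  gear 1: meshes with gear 0 -> depth 1 -> negative (opposite of gear 0)
  gear 2: meshes with gear 0 -> depth 1 -> negative (opposite of gear 0)
  gear 3: meshes with gear 2 -> depth 2 -> positive (opposite of gear 2)
Queried indices 0, 1, 2, 3 -> positive, negative, negative, positive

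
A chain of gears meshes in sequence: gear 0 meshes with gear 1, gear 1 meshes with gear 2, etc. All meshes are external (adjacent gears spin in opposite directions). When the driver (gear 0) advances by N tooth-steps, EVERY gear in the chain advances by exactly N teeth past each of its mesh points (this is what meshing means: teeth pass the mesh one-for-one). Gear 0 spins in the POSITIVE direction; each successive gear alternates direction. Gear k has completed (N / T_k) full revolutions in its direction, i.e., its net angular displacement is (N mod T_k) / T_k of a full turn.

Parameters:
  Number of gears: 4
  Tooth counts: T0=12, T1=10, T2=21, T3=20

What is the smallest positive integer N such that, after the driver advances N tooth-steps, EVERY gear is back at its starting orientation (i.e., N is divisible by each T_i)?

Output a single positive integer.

Answer: 420

Derivation:
Gear k returns to start when N is a multiple of T_k.
All gears at start simultaneously when N is a common multiple of [12, 10, 21, 20]; the smallest such N is lcm(12, 10, 21, 20).
Start: lcm = T0 = 12
Fold in T1=10: gcd(12, 10) = 2; lcm(12, 10) = 12 * 10 / 2 = 120 / 2 = 60
Fold in T2=21: gcd(60, 21) = 3; lcm(60, 21) = 60 * 21 / 3 = 1260 / 3 = 420
Fold in T3=20: gcd(420, 20) = 20; lcm(420, 20) = 420 * 20 / 20 = 8400 / 20 = 420
Full cycle length = 420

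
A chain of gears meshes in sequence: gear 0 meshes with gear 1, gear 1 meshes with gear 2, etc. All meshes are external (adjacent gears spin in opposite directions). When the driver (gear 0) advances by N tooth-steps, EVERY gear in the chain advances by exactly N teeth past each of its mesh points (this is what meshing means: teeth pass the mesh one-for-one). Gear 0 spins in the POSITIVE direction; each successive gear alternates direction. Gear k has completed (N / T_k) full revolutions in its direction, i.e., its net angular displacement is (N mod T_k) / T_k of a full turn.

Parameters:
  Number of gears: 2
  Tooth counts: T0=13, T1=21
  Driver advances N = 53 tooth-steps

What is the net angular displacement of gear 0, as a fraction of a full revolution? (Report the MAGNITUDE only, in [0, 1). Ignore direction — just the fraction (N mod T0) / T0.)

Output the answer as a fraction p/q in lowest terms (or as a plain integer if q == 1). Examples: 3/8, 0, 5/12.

Chain of 2 gears, tooth counts: [13, 21]
  gear 0: T0=13, direction=positive, advance = 53 mod 13 = 1 teeth = 1/13 turn
  gear 1: T1=21, direction=negative, advance = 53 mod 21 = 11 teeth = 11/21 turn
Gear 0: 53 mod 13 = 1
Fraction = 1 / 13 = 1/13 (gcd(1,13)=1) = 1/13

Answer: 1/13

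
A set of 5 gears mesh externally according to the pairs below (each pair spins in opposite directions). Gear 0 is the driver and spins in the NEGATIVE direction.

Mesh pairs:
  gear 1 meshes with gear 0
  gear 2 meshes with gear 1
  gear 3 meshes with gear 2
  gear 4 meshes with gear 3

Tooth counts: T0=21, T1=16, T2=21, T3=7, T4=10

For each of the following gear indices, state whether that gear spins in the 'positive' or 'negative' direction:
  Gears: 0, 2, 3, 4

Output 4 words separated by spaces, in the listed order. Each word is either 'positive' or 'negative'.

Answer: negative negative positive negative

Derivation:
Gear 0 (driver): negative (depth 0)
  gear 1: meshes with gear 0 -> depth 1 -> positive (opposite of gear 0)
  gear 2: meshes with gear 1 -> depth 2 -> negative (opposite of gear 1)
  gear 3: meshes with gear 2 -> depth 3 -> positive (opposite of gear 2)
  gear 4: meshes with gear 3 -> depth 4 -> negative (opposite of gear 3)
Queried indices 0, 2, 3, 4 -> negative, negative, positive, negative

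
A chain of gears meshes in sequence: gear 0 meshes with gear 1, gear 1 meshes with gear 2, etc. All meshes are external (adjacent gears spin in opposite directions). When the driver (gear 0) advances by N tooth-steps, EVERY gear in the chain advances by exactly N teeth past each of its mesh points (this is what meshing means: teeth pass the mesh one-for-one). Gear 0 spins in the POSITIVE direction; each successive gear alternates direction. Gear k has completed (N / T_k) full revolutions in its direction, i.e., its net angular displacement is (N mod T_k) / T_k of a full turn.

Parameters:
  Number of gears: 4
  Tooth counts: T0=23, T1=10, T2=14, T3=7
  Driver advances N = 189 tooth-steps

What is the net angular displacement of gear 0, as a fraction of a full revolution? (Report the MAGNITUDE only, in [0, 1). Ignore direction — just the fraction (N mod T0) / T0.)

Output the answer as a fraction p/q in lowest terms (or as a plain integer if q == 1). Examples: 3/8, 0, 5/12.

Chain of 4 gears, tooth counts: [23, 10, 14, 7]
  gear 0: T0=23, direction=positive, advance = 189 mod 23 = 5 teeth = 5/23 turn
  gear 1: T1=10, direction=negative, advance = 189 mod 10 = 9 teeth = 9/10 turn
  gear 2: T2=14, direction=positive, advance = 189 mod 14 = 7 teeth = 7/14 turn
  gear 3: T3=7, direction=negative, advance = 189 mod 7 = 0 teeth = 0/7 turn
Gear 0: 189 mod 23 = 5
Fraction = 5 / 23 = 5/23 (gcd(5,23)=1) = 5/23

Answer: 5/23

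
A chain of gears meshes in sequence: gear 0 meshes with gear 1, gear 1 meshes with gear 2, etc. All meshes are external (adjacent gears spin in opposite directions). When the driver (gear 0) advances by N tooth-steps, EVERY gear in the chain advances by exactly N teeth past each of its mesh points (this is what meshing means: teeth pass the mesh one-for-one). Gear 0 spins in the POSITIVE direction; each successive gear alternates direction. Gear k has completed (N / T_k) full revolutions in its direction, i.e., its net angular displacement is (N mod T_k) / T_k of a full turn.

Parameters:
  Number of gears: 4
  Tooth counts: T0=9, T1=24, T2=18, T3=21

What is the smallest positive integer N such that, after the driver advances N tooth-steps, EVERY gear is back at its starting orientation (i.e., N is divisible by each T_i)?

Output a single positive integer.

Answer: 504

Derivation:
Gear k returns to start when N is a multiple of T_k.
All gears at start simultaneously when N is a common multiple of [9, 24, 18, 21]; the smallest such N is lcm(9, 24, 18, 21).
Start: lcm = T0 = 9
Fold in T1=24: gcd(9, 24) = 3; lcm(9, 24) = 9 * 24 / 3 = 216 / 3 = 72
Fold in T2=18: gcd(72, 18) = 18; lcm(72, 18) = 72 * 18 / 18 = 1296 / 18 = 72
Fold in T3=21: gcd(72, 21) = 3; lcm(72, 21) = 72 * 21 / 3 = 1512 / 3 = 504
Full cycle length = 504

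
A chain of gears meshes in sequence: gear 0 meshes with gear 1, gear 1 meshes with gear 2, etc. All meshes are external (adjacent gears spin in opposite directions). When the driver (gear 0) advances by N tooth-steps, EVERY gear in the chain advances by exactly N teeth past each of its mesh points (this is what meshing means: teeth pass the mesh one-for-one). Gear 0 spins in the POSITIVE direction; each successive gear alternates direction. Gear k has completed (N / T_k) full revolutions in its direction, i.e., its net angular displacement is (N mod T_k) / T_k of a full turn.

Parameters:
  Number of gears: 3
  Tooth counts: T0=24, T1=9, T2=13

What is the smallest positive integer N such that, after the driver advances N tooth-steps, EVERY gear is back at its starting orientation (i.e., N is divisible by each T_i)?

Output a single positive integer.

Answer: 936

Derivation:
Gear k returns to start when N is a multiple of T_k.
All gears at start simultaneously when N is a common multiple of [24, 9, 13]; the smallest such N is lcm(24, 9, 13).
Start: lcm = T0 = 24
Fold in T1=9: gcd(24, 9) = 3; lcm(24, 9) = 24 * 9 / 3 = 216 / 3 = 72
Fold in T2=13: gcd(72, 13) = 1; lcm(72, 13) = 72 * 13 / 1 = 936 / 1 = 936
Full cycle length = 936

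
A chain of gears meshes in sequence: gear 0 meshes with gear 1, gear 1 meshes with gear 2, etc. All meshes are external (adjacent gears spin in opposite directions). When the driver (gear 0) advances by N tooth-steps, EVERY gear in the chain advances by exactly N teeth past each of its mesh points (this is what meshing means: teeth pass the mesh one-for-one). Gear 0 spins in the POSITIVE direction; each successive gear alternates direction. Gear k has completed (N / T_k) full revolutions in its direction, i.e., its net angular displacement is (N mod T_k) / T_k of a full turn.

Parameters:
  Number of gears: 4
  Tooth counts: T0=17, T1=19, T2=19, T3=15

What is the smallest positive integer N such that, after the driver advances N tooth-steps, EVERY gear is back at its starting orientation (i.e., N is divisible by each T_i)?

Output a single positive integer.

Answer: 4845

Derivation:
Gear k returns to start when N is a multiple of T_k.
All gears at start simultaneously when N is a common multiple of [17, 19, 19, 15]; the smallest such N is lcm(17, 19, 19, 15).
Start: lcm = T0 = 17
Fold in T1=19: gcd(17, 19) = 1; lcm(17, 19) = 17 * 19 / 1 = 323 / 1 = 323
Fold in T2=19: gcd(323, 19) = 19; lcm(323, 19) = 323 * 19 / 19 = 6137 / 19 = 323
Fold in T3=15: gcd(323, 15) = 1; lcm(323, 15) = 323 * 15 / 1 = 4845 / 1 = 4845
Full cycle length = 4845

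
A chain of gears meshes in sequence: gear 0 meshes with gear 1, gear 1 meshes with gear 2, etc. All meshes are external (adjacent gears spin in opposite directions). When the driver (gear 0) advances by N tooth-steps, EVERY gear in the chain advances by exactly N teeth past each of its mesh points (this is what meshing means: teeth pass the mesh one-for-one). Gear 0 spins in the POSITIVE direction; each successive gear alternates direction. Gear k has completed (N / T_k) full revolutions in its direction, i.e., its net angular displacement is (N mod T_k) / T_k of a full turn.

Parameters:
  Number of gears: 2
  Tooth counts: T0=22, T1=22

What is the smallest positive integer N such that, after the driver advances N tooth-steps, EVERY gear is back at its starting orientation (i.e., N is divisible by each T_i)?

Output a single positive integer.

Answer: 22

Derivation:
Gear k returns to start when N is a multiple of T_k.
All gears at start simultaneously when N is a common multiple of [22, 22]; the smallest such N is lcm(22, 22).
Start: lcm = T0 = 22
Fold in T1=22: gcd(22, 22) = 22; lcm(22, 22) = 22 * 22 / 22 = 484 / 22 = 22
Full cycle length = 22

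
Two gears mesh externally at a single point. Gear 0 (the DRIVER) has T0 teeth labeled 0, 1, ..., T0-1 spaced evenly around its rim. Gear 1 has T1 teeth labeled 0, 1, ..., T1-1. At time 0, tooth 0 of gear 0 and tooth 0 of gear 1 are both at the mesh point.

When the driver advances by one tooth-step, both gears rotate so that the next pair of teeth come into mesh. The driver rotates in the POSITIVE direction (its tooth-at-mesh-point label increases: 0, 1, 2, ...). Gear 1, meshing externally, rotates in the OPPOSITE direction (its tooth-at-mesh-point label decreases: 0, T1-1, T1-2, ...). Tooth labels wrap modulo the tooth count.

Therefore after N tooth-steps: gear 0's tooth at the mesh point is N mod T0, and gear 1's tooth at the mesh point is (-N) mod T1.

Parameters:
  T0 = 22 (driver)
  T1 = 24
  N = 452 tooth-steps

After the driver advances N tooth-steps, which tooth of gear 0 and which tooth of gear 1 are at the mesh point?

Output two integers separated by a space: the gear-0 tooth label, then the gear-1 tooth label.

Gear 0 (driver, T0=22): tooth at mesh = N mod T0
  452 = 20 * 22 + 12, so 452 mod 22 = 12
  gear 0 tooth = 12
Gear 1 (driven, T1=24): tooth at mesh = (-N) mod T1
  452 = 18 * 24 + 20, so 452 mod 24 = 20
  (-452) mod 24 = (-20) mod 24 = 24 - 20 = 4
Mesh after 452 steps: gear-0 tooth 12 meets gear-1 tooth 4

Answer: 12 4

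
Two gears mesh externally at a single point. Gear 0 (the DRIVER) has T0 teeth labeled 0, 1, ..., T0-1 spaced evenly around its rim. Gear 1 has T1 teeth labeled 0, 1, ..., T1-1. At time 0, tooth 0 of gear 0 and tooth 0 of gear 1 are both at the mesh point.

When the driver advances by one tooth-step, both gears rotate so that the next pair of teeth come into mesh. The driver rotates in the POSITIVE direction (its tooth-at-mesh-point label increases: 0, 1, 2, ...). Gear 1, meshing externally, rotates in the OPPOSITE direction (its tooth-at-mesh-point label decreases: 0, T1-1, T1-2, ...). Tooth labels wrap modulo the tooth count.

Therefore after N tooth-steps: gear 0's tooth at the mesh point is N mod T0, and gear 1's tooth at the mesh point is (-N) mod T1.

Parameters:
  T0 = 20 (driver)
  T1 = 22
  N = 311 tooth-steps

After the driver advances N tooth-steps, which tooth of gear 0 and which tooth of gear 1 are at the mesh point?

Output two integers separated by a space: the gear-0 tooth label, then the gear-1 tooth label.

Answer: 11 19

Derivation:
Gear 0 (driver, T0=20): tooth at mesh = N mod T0
  311 = 15 * 20 + 11, so 311 mod 20 = 11
  gear 0 tooth = 11
Gear 1 (driven, T1=22): tooth at mesh = (-N) mod T1
  311 = 14 * 22 + 3, so 311 mod 22 = 3
  (-311) mod 22 = (-3) mod 22 = 22 - 3 = 19
Mesh after 311 steps: gear-0 tooth 11 meets gear-1 tooth 19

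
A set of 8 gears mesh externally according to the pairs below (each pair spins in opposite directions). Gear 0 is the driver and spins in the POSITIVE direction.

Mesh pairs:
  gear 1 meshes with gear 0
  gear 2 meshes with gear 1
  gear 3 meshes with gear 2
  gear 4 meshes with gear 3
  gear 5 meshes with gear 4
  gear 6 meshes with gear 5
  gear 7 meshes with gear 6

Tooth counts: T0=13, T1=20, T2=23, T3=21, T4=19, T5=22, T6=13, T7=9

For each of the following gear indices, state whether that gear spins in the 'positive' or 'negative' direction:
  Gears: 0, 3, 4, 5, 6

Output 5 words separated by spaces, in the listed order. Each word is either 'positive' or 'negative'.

Gear 0 (driver): positive (depth 0)
  gear 1: meshes with gear 0 -> depth 1 -> negative (opposite of gear 0)
  gear 2: meshes with gear 1 -> depth 2 -> positive (opposite of gear 1)
  gear 3: meshes with gear 2 -> depth 3 -> negative (opposite of gear 2)
  gear 4: meshes with gear 3 -> depth 4 -> positive (opposite of gear 3)
  gear 5: meshes with gear 4 -> depth 5 -> negative (opposite of gear 4)
  gear 6: meshes with gear 5 -> depth 6 -> positive (opposite of gear 5)
  gear 7: meshes with gear 6 -> depth 7 -> negative (opposite of gear 6)
Queried indices 0, 3, 4, 5, 6 -> positive, negative, positive, negative, positive

Answer: positive negative positive negative positive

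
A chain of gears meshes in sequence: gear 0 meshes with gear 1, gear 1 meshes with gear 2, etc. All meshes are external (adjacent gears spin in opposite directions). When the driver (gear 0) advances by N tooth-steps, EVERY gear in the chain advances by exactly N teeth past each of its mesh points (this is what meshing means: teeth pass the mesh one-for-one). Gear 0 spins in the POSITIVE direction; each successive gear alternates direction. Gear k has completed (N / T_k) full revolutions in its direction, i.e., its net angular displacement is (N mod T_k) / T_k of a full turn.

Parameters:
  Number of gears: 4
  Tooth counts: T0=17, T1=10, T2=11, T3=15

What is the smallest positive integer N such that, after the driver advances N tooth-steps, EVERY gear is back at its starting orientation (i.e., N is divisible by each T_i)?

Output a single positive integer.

Answer: 5610

Derivation:
Gear k returns to start when N is a multiple of T_k.
All gears at start simultaneously when N is a common multiple of [17, 10, 11, 15]; the smallest such N is lcm(17, 10, 11, 15).
Start: lcm = T0 = 17
Fold in T1=10: gcd(17, 10) = 1; lcm(17, 10) = 17 * 10 / 1 = 170 / 1 = 170
Fold in T2=11: gcd(170, 11) = 1; lcm(170, 11) = 170 * 11 / 1 = 1870 / 1 = 1870
Fold in T3=15: gcd(1870, 15) = 5; lcm(1870, 15) = 1870 * 15 / 5 = 28050 / 5 = 5610
Full cycle length = 5610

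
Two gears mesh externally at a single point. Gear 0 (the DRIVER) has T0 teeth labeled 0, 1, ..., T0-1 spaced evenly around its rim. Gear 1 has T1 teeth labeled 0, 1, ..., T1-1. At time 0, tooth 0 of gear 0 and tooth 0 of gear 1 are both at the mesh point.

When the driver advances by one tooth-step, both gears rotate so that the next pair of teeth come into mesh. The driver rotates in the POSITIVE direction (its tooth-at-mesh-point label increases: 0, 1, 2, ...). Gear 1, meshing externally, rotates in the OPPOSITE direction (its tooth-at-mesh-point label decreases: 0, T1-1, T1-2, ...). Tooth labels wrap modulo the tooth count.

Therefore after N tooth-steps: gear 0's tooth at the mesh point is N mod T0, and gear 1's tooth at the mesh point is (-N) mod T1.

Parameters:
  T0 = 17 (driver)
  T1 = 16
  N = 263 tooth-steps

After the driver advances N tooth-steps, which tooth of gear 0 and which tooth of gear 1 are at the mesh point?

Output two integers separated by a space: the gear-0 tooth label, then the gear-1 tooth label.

Gear 0 (driver, T0=17): tooth at mesh = N mod T0
  263 = 15 * 17 + 8, so 263 mod 17 = 8
  gear 0 tooth = 8
Gear 1 (driven, T1=16): tooth at mesh = (-N) mod T1
  263 = 16 * 16 + 7, so 263 mod 16 = 7
  (-263) mod 16 = (-7) mod 16 = 16 - 7 = 9
Mesh after 263 steps: gear-0 tooth 8 meets gear-1 tooth 9

Answer: 8 9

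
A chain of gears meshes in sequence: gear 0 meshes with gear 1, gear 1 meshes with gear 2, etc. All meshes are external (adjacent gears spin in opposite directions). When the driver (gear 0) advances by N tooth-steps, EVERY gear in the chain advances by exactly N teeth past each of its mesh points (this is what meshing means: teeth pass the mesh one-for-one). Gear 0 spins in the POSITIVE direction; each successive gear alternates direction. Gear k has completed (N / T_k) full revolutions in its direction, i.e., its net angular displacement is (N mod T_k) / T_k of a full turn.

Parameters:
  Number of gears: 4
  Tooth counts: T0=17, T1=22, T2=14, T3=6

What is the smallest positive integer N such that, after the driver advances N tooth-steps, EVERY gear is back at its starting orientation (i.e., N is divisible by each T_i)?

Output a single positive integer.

Answer: 7854

Derivation:
Gear k returns to start when N is a multiple of T_k.
All gears at start simultaneously when N is a common multiple of [17, 22, 14, 6]; the smallest such N is lcm(17, 22, 14, 6).
Start: lcm = T0 = 17
Fold in T1=22: gcd(17, 22) = 1; lcm(17, 22) = 17 * 22 / 1 = 374 / 1 = 374
Fold in T2=14: gcd(374, 14) = 2; lcm(374, 14) = 374 * 14 / 2 = 5236 / 2 = 2618
Fold in T3=6: gcd(2618, 6) = 2; lcm(2618, 6) = 2618 * 6 / 2 = 15708 / 2 = 7854
Full cycle length = 7854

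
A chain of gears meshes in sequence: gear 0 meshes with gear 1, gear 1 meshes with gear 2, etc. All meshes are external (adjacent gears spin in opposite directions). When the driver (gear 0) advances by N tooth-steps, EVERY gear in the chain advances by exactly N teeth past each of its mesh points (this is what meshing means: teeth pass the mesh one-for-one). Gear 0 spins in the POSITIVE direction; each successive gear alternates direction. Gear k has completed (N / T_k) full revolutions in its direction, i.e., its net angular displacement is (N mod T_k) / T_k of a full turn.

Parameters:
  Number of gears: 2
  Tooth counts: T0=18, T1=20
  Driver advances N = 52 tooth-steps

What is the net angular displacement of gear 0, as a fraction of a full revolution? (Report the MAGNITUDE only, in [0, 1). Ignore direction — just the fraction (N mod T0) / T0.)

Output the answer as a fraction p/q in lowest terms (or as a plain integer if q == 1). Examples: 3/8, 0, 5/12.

Chain of 2 gears, tooth counts: [18, 20]
  gear 0: T0=18, direction=positive, advance = 52 mod 18 = 16 teeth = 16/18 turn
  gear 1: T1=20, direction=negative, advance = 52 mod 20 = 12 teeth = 12/20 turn
Gear 0: 52 mod 18 = 16
Fraction = 16 / 18 = 8/9 (gcd(16,18)=2) = 8/9

Answer: 8/9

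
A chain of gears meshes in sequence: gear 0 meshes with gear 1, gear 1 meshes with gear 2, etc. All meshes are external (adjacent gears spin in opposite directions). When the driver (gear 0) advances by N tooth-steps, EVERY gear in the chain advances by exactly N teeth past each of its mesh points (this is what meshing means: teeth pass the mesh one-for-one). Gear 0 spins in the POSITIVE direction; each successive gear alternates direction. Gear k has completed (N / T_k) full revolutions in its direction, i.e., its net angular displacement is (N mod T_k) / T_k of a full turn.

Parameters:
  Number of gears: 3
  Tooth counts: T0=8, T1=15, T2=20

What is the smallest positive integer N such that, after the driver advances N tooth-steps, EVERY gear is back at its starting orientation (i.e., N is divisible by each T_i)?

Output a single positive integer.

Gear k returns to start when N is a multiple of T_k.
All gears at start simultaneously when N is a common multiple of [8, 15, 20]; the smallest such N is lcm(8, 15, 20).
Start: lcm = T0 = 8
Fold in T1=15: gcd(8, 15) = 1; lcm(8, 15) = 8 * 15 / 1 = 120 / 1 = 120
Fold in T2=20: gcd(120, 20) = 20; lcm(120, 20) = 120 * 20 / 20 = 2400 / 20 = 120
Full cycle length = 120

Answer: 120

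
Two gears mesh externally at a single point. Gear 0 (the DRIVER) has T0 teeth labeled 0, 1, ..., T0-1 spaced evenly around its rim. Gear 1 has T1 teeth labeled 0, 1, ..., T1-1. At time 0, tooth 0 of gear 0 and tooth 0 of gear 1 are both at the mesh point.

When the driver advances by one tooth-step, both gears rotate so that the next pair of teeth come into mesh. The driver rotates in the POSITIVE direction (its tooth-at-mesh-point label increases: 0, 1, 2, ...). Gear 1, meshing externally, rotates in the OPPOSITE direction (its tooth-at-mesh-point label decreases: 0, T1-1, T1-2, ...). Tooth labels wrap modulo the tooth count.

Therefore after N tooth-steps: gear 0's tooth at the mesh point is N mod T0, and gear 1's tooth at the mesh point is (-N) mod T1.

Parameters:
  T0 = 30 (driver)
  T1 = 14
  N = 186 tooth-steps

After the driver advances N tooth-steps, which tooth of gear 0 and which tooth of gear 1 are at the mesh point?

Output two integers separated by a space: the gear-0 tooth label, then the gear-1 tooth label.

Gear 0 (driver, T0=30): tooth at mesh = N mod T0
  186 = 6 * 30 + 6, so 186 mod 30 = 6
  gear 0 tooth = 6
Gear 1 (driven, T1=14): tooth at mesh = (-N) mod T1
  186 = 13 * 14 + 4, so 186 mod 14 = 4
  (-186) mod 14 = (-4) mod 14 = 14 - 4 = 10
Mesh after 186 steps: gear-0 tooth 6 meets gear-1 tooth 10

Answer: 6 10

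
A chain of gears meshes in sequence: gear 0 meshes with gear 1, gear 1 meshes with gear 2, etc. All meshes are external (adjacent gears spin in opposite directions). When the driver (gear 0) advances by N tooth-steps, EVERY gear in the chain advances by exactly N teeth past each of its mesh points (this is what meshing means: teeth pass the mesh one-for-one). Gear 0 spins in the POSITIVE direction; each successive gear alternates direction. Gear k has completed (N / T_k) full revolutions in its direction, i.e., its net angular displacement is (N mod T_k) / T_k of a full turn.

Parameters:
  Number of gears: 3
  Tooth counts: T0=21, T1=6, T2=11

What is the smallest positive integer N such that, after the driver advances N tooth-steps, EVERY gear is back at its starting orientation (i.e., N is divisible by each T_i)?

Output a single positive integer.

Answer: 462

Derivation:
Gear k returns to start when N is a multiple of T_k.
All gears at start simultaneously when N is a common multiple of [21, 6, 11]; the smallest such N is lcm(21, 6, 11).
Start: lcm = T0 = 21
Fold in T1=6: gcd(21, 6) = 3; lcm(21, 6) = 21 * 6 / 3 = 126 / 3 = 42
Fold in T2=11: gcd(42, 11) = 1; lcm(42, 11) = 42 * 11 / 1 = 462 / 1 = 462
Full cycle length = 462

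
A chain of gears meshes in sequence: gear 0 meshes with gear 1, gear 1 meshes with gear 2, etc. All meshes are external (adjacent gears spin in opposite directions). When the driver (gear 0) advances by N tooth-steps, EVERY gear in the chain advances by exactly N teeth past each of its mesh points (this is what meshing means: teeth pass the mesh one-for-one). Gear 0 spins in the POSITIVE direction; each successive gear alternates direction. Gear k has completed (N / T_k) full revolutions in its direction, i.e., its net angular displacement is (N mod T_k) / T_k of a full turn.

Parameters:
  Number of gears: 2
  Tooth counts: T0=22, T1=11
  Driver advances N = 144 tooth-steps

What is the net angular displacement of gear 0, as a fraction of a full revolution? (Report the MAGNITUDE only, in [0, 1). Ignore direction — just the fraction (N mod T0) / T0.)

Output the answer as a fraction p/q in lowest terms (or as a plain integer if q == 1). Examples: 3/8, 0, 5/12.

Answer: 6/11

Derivation:
Chain of 2 gears, tooth counts: [22, 11]
  gear 0: T0=22, direction=positive, advance = 144 mod 22 = 12 teeth = 12/22 turn
  gear 1: T1=11, direction=negative, advance = 144 mod 11 = 1 teeth = 1/11 turn
Gear 0: 144 mod 22 = 12
Fraction = 12 / 22 = 6/11 (gcd(12,22)=2) = 6/11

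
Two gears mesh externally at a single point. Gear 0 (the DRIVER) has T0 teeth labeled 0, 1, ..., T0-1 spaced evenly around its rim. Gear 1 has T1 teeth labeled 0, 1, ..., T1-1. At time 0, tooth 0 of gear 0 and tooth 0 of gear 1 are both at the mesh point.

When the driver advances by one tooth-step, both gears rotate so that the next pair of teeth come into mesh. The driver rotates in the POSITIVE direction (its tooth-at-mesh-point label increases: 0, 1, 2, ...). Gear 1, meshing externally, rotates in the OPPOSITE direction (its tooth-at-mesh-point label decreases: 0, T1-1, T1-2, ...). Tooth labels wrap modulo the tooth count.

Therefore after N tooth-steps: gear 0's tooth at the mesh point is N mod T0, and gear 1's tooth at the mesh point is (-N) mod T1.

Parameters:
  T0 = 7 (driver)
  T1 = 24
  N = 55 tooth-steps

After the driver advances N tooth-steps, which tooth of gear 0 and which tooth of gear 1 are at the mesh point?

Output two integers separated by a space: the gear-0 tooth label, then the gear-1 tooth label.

Gear 0 (driver, T0=7): tooth at mesh = N mod T0
  55 = 7 * 7 + 6, so 55 mod 7 = 6
  gear 0 tooth = 6
Gear 1 (driven, T1=24): tooth at mesh = (-N) mod T1
  55 = 2 * 24 + 7, so 55 mod 24 = 7
  (-55) mod 24 = (-7) mod 24 = 24 - 7 = 17
Mesh after 55 steps: gear-0 tooth 6 meets gear-1 tooth 17

Answer: 6 17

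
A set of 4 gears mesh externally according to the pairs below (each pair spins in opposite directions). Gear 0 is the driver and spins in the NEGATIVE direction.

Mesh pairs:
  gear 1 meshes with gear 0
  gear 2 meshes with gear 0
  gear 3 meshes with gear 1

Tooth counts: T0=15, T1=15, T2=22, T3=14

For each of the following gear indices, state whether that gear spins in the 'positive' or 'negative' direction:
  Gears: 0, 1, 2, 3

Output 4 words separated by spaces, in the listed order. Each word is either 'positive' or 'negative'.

Answer: negative positive positive negative

Derivation:
Gear 0 (driver): negative (depth 0)
  gear 1: meshes with gear 0 -> depth 1 -> positive (opposite of gear 0)
  gear 2: meshes with gear 0 -> depth 1 -> positive (opposite of gear 0)
  gear 3: meshes with gear 1 -> depth 2 -> negative (opposite of gear 1)
Queried indices 0, 1, 2, 3 -> negative, positive, positive, negative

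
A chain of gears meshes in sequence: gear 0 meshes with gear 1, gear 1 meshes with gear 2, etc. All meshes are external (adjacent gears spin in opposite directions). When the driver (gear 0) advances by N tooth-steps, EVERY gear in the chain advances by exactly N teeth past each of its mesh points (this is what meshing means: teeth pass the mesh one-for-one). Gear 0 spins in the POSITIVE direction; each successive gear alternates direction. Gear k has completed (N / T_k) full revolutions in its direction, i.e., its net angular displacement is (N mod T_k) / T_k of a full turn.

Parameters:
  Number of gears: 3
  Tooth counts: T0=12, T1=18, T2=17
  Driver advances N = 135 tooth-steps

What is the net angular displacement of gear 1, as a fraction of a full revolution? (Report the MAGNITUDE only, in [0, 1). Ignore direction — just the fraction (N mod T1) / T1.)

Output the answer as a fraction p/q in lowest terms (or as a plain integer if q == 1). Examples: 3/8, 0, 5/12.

Chain of 3 gears, tooth counts: [12, 18, 17]
  gear 0: T0=12, direction=positive, advance = 135 mod 12 = 3 teeth = 3/12 turn
  gear 1: T1=18, direction=negative, advance = 135 mod 18 = 9 teeth = 9/18 turn
  gear 2: T2=17, direction=positive, advance = 135 mod 17 = 16 teeth = 16/17 turn
Gear 1: 135 mod 18 = 9
Fraction = 9 / 18 = 1/2 (gcd(9,18)=9) = 1/2

Answer: 1/2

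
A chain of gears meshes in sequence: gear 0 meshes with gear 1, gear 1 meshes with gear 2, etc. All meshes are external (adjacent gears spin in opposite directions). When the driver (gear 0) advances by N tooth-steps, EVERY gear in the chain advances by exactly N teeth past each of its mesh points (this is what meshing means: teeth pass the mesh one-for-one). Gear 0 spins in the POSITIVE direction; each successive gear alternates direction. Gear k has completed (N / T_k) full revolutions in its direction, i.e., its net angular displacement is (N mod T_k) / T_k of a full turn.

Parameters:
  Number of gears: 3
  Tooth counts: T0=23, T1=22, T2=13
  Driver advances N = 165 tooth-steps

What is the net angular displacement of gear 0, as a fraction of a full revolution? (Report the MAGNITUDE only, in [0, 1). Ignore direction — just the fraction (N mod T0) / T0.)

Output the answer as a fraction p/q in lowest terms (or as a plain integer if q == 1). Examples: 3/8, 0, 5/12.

Answer: 4/23

Derivation:
Chain of 3 gears, tooth counts: [23, 22, 13]
  gear 0: T0=23, direction=positive, advance = 165 mod 23 = 4 teeth = 4/23 turn
  gear 1: T1=22, direction=negative, advance = 165 mod 22 = 11 teeth = 11/22 turn
  gear 2: T2=13, direction=positive, advance = 165 mod 13 = 9 teeth = 9/13 turn
Gear 0: 165 mod 23 = 4
Fraction = 4 / 23 = 4/23 (gcd(4,23)=1) = 4/23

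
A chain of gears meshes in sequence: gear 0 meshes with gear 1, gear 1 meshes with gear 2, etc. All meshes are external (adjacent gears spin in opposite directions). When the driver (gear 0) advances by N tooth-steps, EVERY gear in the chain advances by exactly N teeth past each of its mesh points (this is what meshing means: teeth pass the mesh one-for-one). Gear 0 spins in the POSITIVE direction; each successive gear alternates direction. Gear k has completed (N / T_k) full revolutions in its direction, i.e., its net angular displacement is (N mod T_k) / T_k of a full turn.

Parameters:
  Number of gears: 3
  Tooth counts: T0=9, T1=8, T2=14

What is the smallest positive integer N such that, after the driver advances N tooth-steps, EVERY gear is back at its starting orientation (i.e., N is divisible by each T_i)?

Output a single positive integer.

Answer: 504

Derivation:
Gear k returns to start when N is a multiple of T_k.
All gears at start simultaneously when N is a common multiple of [9, 8, 14]; the smallest such N is lcm(9, 8, 14).
Start: lcm = T0 = 9
Fold in T1=8: gcd(9, 8) = 1; lcm(9, 8) = 9 * 8 / 1 = 72 / 1 = 72
Fold in T2=14: gcd(72, 14) = 2; lcm(72, 14) = 72 * 14 / 2 = 1008 / 2 = 504
Full cycle length = 504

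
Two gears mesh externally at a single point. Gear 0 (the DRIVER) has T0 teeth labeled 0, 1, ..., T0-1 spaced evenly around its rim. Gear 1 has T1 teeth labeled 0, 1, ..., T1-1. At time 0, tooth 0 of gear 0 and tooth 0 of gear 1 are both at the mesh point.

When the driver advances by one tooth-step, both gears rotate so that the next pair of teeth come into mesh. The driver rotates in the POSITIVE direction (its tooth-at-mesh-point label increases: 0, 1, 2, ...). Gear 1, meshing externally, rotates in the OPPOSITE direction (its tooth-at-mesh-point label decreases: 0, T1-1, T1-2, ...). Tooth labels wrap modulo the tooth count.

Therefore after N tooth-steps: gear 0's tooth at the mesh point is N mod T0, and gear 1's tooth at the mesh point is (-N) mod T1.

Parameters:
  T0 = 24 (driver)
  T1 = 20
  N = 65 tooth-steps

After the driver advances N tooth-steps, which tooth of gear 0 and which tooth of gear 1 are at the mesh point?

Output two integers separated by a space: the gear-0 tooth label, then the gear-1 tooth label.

Gear 0 (driver, T0=24): tooth at mesh = N mod T0
  65 = 2 * 24 + 17, so 65 mod 24 = 17
  gear 0 tooth = 17
Gear 1 (driven, T1=20): tooth at mesh = (-N) mod T1
  65 = 3 * 20 + 5, so 65 mod 20 = 5
  (-65) mod 20 = (-5) mod 20 = 20 - 5 = 15
Mesh after 65 steps: gear-0 tooth 17 meets gear-1 tooth 15

Answer: 17 15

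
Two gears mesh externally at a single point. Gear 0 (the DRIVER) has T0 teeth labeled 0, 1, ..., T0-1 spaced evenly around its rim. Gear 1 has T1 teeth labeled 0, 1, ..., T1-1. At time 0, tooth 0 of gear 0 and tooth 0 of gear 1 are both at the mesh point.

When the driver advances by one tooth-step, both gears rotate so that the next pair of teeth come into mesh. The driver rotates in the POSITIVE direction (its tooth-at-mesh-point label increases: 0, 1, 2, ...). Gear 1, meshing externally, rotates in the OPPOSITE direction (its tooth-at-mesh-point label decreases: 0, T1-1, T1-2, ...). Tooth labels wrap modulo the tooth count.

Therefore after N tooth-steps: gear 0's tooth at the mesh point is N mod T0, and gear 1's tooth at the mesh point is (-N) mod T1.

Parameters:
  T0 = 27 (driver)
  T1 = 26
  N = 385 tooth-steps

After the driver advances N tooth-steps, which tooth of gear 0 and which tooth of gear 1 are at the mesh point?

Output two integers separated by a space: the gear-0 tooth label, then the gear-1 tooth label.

Gear 0 (driver, T0=27): tooth at mesh = N mod T0
  385 = 14 * 27 + 7, so 385 mod 27 = 7
  gear 0 tooth = 7
Gear 1 (driven, T1=26): tooth at mesh = (-N) mod T1
  385 = 14 * 26 + 21, so 385 mod 26 = 21
  (-385) mod 26 = (-21) mod 26 = 26 - 21 = 5
Mesh after 385 steps: gear-0 tooth 7 meets gear-1 tooth 5

Answer: 7 5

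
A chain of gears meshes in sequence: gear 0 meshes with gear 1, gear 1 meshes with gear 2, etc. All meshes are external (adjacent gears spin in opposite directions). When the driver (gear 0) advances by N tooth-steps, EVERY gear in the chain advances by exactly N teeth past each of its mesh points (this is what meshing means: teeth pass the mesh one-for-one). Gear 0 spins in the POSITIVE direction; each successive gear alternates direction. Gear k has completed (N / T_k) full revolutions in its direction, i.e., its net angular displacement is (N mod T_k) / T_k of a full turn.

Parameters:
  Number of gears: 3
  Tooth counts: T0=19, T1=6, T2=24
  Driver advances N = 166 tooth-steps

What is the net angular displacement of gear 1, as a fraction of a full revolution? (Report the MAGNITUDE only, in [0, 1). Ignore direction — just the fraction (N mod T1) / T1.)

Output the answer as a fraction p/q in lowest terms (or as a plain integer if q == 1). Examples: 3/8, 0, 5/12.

Answer: 2/3

Derivation:
Chain of 3 gears, tooth counts: [19, 6, 24]
  gear 0: T0=19, direction=positive, advance = 166 mod 19 = 14 teeth = 14/19 turn
  gear 1: T1=6, direction=negative, advance = 166 mod 6 = 4 teeth = 4/6 turn
  gear 2: T2=24, direction=positive, advance = 166 mod 24 = 22 teeth = 22/24 turn
Gear 1: 166 mod 6 = 4
Fraction = 4 / 6 = 2/3 (gcd(4,6)=2) = 2/3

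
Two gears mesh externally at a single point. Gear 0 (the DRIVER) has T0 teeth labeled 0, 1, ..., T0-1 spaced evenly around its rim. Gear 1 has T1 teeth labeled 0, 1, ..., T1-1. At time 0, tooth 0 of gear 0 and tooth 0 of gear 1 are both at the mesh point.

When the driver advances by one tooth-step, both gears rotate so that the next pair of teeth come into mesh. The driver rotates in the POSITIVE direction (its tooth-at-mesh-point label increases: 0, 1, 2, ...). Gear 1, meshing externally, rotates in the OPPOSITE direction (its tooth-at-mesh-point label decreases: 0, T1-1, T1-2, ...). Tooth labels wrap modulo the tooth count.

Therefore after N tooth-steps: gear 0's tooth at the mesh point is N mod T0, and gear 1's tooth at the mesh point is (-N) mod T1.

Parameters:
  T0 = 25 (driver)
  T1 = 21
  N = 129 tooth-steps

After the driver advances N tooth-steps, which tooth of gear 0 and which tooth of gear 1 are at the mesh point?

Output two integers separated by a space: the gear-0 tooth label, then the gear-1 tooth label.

Answer: 4 18

Derivation:
Gear 0 (driver, T0=25): tooth at mesh = N mod T0
  129 = 5 * 25 + 4, so 129 mod 25 = 4
  gear 0 tooth = 4
Gear 1 (driven, T1=21): tooth at mesh = (-N) mod T1
  129 = 6 * 21 + 3, so 129 mod 21 = 3
  (-129) mod 21 = (-3) mod 21 = 21 - 3 = 18
Mesh after 129 steps: gear-0 tooth 4 meets gear-1 tooth 18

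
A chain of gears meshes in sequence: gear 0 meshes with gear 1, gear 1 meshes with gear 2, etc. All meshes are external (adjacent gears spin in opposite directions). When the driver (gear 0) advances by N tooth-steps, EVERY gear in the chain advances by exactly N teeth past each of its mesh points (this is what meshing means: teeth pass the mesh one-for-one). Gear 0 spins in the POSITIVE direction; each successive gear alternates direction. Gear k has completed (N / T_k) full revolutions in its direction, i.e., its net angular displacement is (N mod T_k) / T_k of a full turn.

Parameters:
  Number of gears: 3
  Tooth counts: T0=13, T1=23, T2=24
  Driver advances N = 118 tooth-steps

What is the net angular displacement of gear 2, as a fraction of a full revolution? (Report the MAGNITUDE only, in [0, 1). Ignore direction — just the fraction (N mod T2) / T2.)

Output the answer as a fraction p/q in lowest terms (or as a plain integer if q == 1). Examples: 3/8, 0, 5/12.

Answer: 11/12

Derivation:
Chain of 3 gears, tooth counts: [13, 23, 24]
  gear 0: T0=13, direction=positive, advance = 118 mod 13 = 1 teeth = 1/13 turn
  gear 1: T1=23, direction=negative, advance = 118 mod 23 = 3 teeth = 3/23 turn
  gear 2: T2=24, direction=positive, advance = 118 mod 24 = 22 teeth = 22/24 turn
Gear 2: 118 mod 24 = 22
Fraction = 22 / 24 = 11/12 (gcd(22,24)=2) = 11/12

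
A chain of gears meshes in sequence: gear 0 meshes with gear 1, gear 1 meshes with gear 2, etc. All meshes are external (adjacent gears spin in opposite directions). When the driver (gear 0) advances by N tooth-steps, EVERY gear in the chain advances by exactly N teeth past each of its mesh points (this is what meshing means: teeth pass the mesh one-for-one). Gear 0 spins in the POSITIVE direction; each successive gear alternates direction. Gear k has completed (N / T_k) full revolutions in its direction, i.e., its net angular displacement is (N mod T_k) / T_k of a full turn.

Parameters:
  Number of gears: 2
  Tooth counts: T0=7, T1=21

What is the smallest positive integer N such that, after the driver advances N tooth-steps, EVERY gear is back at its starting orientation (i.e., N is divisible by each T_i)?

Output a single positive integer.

Gear k returns to start when N is a multiple of T_k.
All gears at start simultaneously when N is a common multiple of [7, 21]; the smallest such N is lcm(7, 21).
Start: lcm = T0 = 7
Fold in T1=21: gcd(7, 21) = 7; lcm(7, 21) = 7 * 21 / 7 = 147 / 7 = 21
Full cycle length = 21

Answer: 21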